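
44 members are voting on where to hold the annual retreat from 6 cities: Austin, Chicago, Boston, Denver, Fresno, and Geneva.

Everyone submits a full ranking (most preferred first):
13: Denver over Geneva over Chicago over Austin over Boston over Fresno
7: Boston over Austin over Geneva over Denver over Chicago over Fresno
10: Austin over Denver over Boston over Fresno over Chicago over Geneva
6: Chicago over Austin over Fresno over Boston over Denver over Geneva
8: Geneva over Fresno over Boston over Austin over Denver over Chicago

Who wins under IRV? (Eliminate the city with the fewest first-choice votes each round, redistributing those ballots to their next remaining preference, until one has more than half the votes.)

Round 1: Austin 10, Chicago 6, Boston 7, Denver 13, Fresno 0, Geneva 8. Fresno eliminated.
Round 2: Austin 10, Chicago 6, Boston 7, Denver 13, Geneva 8. Chicago eliminated.
Round 3: Austin 16, Boston 7, Denver 13, Geneva 8. Boston eliminated.
Round 4: Austin 23, Denver 13, Geneva 8. Austin has a majority (≥23).

Austin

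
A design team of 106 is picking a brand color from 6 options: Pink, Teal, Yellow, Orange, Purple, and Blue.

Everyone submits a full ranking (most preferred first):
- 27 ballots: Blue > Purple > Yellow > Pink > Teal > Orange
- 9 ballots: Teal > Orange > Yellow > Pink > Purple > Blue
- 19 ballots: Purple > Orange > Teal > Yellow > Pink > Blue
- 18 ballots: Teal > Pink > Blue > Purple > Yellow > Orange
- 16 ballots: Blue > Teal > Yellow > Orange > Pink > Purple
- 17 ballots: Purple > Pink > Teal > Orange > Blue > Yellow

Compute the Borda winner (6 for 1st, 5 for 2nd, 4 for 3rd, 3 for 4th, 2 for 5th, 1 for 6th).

Pink: 27×3 + 9×3 + 19×2 + 18×5 + 16×2 + 17×5 = 353
Teal: 27×2 + 9×6 + 19×4 + 18×6 + 16×5 + 17×4 = 440
Yellow: 27×4 + 9×4 + 19×3 + 18×2 + 16×4 + 17×1 = 318
Orange: 27×1 + 9×5 + 19×5 + 18×1 + 16×3 + 17×3 = 284
Purple: 27×5 + 9×2 + 19×6 + 18×3 + 16×1 + 17×6 = 439
Blue: 27×6 + 9×1 + 19×1 + 18×4 + 16×6 + 17×2 = 392

Teal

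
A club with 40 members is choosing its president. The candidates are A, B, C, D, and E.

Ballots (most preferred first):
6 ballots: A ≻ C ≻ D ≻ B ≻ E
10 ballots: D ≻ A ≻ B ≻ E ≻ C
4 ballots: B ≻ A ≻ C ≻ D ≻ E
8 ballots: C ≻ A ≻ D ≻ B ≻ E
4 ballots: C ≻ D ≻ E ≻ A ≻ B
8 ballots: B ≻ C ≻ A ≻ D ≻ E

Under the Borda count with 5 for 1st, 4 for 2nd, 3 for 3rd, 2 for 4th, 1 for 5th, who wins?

A: 6×5 + 10×4 + 4×4 + 8×4 + 4×2 + 8×3 = 150
B: 6×2 + 10×3 + 4×5 + 8×2 + 4×1 + 8×5 = 122
C: 6×4 + 10×1 + 4×3 + 8×5 + 4×5 + 8×4 = 138
D: 6×3 + 10×5 + 4×2 + 8×3 + 4×4 + 8×2 = 132
E: 6×1 + 10×2 + 4×1 + 8×1 + 4×3 + 8×1 = 58

A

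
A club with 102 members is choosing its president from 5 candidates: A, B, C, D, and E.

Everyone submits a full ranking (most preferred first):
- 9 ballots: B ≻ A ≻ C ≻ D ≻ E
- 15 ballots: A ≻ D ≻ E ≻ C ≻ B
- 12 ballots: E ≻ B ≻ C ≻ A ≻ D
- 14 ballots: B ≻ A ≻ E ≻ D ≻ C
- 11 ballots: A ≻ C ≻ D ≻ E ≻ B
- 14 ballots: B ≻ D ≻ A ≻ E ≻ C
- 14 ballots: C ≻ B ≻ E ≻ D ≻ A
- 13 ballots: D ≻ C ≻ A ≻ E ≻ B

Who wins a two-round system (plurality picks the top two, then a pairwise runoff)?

Round 1 first-place votes: A 26, B 37, C 14, D 13, E 12. B and A advance.
Runoff: B is ranked above A on 63 ballots, A above B on 39.

B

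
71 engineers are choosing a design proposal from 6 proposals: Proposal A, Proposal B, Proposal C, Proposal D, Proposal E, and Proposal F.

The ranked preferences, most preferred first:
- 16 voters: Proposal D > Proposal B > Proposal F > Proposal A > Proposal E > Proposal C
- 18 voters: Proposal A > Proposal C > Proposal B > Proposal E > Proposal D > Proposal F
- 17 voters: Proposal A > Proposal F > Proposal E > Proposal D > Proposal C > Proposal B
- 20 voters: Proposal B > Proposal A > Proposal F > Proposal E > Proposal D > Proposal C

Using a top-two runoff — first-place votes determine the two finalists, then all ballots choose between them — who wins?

Round 1 first-place votes: Proposal A 35, Proposal B 20, Proposal C 0, Proposal D 16, Proposal E 0, Proposal F 0. Proposal A and Proposal B advance.
Runoff: Proposal A is ranked above Proposal B on 35 ballots, Proposal B above Proposal A on 36.

Proposal B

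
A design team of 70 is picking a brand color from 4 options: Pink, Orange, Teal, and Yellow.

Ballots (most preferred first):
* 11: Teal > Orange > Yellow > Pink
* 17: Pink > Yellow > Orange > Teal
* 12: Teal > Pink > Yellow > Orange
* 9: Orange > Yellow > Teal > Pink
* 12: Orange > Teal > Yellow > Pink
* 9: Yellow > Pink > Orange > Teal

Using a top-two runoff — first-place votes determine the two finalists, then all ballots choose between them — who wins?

Round 1 first-place votes: Pink 17, Orange 21, Teal 23, Yellow 9. Teal and Orange advance.
Runoff: Teal is ranked above Orange on 23 ballots, Orange above Teal on 47.

Orange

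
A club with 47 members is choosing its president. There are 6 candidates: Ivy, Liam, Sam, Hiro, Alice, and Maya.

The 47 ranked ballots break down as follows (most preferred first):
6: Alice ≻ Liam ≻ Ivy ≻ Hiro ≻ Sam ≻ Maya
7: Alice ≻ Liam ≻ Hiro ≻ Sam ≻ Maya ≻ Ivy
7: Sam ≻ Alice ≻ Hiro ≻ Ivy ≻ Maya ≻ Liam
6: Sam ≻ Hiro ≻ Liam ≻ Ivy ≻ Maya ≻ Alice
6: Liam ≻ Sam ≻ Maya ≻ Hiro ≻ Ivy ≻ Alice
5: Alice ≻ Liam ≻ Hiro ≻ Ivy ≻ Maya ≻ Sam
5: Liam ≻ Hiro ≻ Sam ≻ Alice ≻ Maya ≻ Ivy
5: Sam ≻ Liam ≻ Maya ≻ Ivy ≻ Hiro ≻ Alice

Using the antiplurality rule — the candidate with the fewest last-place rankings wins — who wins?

Last-place votes: Ivy 12, Liam 7, Sam 5, Hiro 0, Alice 17, Maya 6.

Hiro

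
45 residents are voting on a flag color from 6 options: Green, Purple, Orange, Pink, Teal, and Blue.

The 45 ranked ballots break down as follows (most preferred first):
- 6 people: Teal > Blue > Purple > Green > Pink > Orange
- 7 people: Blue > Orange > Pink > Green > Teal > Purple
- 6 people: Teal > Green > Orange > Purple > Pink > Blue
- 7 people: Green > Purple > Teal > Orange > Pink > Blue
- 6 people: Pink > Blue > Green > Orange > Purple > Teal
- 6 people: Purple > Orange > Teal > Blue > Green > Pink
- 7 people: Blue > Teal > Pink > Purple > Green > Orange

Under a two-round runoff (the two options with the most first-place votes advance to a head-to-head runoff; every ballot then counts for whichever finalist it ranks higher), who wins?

Round 1 first-place votes: Green 7, Purple 6, Orange 0, Pink 6, Teal 12, Blue 14. Blue and Teal advance.
Runoff: Blue is ranked above Teal on 20 ballots, Teal above Blue on 25.

Teal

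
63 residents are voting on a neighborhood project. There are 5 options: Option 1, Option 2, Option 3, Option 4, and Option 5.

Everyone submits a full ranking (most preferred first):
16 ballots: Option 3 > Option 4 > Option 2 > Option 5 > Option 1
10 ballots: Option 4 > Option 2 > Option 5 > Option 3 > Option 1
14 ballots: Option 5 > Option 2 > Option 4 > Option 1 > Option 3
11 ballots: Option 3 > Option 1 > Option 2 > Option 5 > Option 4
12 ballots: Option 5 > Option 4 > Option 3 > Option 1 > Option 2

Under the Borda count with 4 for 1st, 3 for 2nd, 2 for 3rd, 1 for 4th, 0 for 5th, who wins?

Option 4

Option 1: 16×0 + 10×0 + 14×1 + 11×3 + 12×1 = 59
Option 2: 16×2 + 10×3 + 14×3 + 11×2 + 12×0 = 126
Option 3: 16×4 + 10×1 + 14×0 + 11×4 + 12×2 = 142
Option 4: 16×3 + 10×4 + 14×2 + 11×0 + 12×3 = 152
Option 5: 16×1 + 10×2 + 14×4 + 11×1 + 12×4 = 151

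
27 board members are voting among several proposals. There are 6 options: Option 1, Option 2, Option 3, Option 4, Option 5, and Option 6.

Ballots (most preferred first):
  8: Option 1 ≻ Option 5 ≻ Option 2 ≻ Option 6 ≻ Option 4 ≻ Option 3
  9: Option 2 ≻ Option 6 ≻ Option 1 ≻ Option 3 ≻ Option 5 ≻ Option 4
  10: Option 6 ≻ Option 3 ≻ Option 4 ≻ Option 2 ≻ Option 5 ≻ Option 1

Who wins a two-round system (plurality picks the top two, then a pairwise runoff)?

Round 1 first-place votes: Option 1 8, Option 2 9, Option 3 0, Option 4 0, Option 5 0, Option 6 10. Option 6 and Option 2 advance.
Runoff: Option 6 is ranked above Option 2 on 10 ballots, Option 2 above Option 6 on 17.

Option 2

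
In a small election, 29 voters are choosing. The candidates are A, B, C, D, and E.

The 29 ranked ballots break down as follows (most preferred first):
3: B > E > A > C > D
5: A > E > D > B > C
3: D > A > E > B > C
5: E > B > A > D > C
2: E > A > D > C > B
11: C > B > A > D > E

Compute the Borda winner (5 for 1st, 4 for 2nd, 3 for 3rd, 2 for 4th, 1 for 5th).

A: 3×3 + 5×5 + 3×4 + 5×3 + 2×4 + 11×3 = 102
B: 3×5 + 5×2 + 3×2 + 5×4 + 2×1 + 11×4 = 97
C: 3×2 + 5×1 + 3×1 + 5×1 + 2×2 + 11×5 = 78
D: 3×1 + 5×3 + 3×5 + 5×2 + 2×3 + 11×2 = 71
E: 3×4 + 5×4 + 3×3 + 5×5 + 2×5 + 11×1 = 87

A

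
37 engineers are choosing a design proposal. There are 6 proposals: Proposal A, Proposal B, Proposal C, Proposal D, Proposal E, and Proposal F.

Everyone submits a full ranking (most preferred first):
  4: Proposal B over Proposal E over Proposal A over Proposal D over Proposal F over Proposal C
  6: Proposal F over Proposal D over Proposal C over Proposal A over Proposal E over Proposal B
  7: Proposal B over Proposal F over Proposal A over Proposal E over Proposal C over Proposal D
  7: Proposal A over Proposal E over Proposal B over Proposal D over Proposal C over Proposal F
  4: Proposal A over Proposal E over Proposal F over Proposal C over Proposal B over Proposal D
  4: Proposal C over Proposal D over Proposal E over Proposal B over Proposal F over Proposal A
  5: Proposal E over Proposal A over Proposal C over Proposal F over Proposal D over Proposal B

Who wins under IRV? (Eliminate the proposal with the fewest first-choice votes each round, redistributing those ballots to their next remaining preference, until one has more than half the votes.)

Round 1: Proposal A 11, Proposal B 11, Proposal C 4, Proposal D 0, Proposal E 5, Proposal F 6. Proposal D eliminated.
Round 2: Proposal A 11, Proposal B 11, Proposal C 4, Proposal E 5, Proposal F 6. Proposal C eliminated.
Round 3: Proposal A 11, Proposal B 11, Proposal E 9, Proposal F 6. Proposal F eliminated.
Round 4: Proposal A 17, Proposal B 11, Proposal E 9. Proposal E eliminated.
Round 5: Proposal A 22, Proposal B 15. Proposal A has a majority (≥19).

Proposal A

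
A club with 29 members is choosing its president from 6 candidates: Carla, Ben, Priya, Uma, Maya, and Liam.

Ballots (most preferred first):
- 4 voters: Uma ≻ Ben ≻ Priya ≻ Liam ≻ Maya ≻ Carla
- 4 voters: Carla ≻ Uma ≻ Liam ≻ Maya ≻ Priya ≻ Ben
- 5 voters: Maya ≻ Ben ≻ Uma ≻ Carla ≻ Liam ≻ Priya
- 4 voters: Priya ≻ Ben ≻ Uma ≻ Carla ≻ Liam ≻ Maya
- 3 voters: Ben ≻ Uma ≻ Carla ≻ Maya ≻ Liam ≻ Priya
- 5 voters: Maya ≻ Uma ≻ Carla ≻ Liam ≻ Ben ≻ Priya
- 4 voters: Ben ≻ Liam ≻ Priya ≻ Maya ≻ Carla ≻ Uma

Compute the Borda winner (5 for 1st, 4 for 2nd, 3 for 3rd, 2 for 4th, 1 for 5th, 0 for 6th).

Uma

Carla: 4×0 + 4×5 + 5×2 + 4×2 + 3×3 + 5×3 + 4×1 = 66
Ben: 4×4 + 4×0 + 5×4 + 4×4 + 3×5 + 5×1 + 4×5 = 92
Priya: 4×3 + 4×1 + 5×0 + 4×5 + 3×0 + 5×0 + 4×3 = 48
Uma: 4×5 + 4×4 + 5×3 + 4×3 + 3×4 + 5×4 + 4×0 = 95
Maya: 4×1 + 4×2 + 5×5 + 4×0 + 3×2 + 5×5 + 4×2 = 76
Liam: 4×2 + 4×3 + 5×1 + 4×1 + 3×1 + 5×2 + 4×4 = 58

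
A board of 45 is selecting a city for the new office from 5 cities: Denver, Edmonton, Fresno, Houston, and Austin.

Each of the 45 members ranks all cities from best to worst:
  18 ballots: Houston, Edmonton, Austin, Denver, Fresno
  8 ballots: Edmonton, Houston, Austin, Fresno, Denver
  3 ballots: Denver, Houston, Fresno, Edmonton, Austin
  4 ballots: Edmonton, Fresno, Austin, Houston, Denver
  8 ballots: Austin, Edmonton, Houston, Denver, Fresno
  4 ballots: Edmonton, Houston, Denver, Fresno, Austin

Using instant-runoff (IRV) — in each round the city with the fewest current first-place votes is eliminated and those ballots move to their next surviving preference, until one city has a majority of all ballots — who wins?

Edmonton

Round 1: Denver 3, Edmonton 16, Fresno 0, Houston 18, Austin 8. Fresno eliminated.
Round 2: Denver 3, Edmonton 16, Houston 18, Austin 8. Denver eliminated.
Round 3: Edmonton 16, Houston 21, Austin 8. Austin eliminated.
Round 4: Edmonton 24, Houston 21. Edmonton has a majority (≥23).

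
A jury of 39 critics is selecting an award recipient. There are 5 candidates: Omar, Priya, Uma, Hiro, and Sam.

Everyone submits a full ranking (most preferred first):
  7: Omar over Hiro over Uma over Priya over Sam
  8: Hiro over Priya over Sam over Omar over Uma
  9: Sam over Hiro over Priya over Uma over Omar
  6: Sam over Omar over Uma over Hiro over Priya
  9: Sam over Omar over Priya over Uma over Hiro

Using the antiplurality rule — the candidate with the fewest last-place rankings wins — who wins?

Last-place votes: Omar 9, Priya 6, Uma 8, Hiro 9, Sam 7.

Priya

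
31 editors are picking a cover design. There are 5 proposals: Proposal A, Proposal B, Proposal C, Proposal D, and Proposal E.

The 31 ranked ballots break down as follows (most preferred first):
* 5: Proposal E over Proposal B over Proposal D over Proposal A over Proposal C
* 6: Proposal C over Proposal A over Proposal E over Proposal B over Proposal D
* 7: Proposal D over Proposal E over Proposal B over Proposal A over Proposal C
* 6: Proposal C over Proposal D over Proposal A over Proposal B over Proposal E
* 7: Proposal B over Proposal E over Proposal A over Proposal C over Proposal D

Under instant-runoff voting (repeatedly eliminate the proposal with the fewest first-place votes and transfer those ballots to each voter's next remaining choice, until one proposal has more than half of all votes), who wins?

Round 1: Proposal A 0, Proposal B 7, Proposal C 12, Proposal D 7, Proposal E 5. Proposal A eliminated.
Round 2: Proposal B 7, Proposal C 12, Proposal D 7, Proposal E 5. Proposal E eliminated.
Round 3: Proposal B 12, Proposal C 12, Proposal D 7. Proposal D eliminated.
Round 4: Proposal B 19, Proposal C 12. Proposal B has a majority (≥16).

Proposal B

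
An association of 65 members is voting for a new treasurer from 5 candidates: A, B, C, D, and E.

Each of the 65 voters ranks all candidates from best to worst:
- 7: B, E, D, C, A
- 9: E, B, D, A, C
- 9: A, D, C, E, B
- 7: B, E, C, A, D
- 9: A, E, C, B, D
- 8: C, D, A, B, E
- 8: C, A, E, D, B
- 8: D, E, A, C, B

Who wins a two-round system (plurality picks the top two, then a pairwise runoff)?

A

Round 1 first-place votes: A 18, B 14, C 16, D 8, E 9. A and C advance.
Runoff: A is ranked above C on 35 ballots, C above A on 30.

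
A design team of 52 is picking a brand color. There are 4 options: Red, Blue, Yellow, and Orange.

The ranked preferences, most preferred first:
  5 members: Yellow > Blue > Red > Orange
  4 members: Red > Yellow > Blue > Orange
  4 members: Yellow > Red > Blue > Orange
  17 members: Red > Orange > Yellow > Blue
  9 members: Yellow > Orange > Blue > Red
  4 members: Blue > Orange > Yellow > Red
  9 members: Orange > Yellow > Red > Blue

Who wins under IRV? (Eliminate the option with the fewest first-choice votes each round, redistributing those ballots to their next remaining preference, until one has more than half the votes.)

Round 1: Red 21, Blue 4, Yellow 18, Orange 9. Blue eliminated.
Round 2: Red 21, Yellow 18, Orange 13. Orange eliminated.
Round 3: Red 21, Yellow 31. Yellow has a majority (≥27).

Yellow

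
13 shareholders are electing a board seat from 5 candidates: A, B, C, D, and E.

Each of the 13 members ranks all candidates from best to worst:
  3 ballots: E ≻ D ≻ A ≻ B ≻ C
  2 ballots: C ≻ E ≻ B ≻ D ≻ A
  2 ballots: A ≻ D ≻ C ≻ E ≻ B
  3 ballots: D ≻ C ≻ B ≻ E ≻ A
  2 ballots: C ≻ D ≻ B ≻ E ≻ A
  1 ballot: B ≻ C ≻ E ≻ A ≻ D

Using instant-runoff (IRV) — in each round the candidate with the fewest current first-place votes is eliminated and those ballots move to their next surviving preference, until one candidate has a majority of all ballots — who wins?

D

Round 1: A 2, B 1, C 4, D 3, E 3. B eliminated.
Round 2: A 2, C 5, D 3, E 3. A eliminated.
Round 3: C 5, D 5, E 3. E eliminated.
Round 4: C 5, D 8. D has a majority (≥7).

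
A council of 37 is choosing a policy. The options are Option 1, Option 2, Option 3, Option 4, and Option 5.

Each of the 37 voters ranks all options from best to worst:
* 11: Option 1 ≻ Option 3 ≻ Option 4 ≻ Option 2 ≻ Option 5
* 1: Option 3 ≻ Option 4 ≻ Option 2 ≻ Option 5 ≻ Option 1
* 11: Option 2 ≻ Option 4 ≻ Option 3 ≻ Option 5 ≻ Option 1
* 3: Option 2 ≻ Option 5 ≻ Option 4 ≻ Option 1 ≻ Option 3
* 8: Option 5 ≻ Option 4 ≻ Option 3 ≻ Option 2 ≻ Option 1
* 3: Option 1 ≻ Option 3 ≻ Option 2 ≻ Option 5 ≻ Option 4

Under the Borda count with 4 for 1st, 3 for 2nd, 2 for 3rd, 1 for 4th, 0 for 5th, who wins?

Option 1: 11×4 + 1×0 + 11×0 + 3×1 + 8×0 + 3×4 = 59
Option 2: 11×1 + 1×2 + 11×4 + 3×4 + 8×1 + 3×2 = 83
Option 3: 11×3 + 1×4 + 11×2 + 3×0 + 8×2 + 3×3 = 84
Option 4: 11×2 + 1×3 + 11×3 + 3×2 + 8×3 + 3×0 = 88
Option 5: 11×0 + 1×1 + 11×1 + 3×3 + 8×4 + 3×1 = 56

Option 4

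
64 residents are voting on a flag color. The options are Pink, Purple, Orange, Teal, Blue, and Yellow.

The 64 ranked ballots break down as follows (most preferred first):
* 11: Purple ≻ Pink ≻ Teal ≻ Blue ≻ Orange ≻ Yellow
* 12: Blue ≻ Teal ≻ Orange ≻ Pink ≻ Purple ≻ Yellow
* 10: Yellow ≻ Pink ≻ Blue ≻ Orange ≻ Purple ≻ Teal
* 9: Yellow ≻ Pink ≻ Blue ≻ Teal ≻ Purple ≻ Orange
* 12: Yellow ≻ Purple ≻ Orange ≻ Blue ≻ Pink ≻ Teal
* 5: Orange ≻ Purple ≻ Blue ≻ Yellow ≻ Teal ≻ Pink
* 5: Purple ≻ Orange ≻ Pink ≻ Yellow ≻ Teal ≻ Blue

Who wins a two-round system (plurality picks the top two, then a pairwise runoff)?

Purple

Round 1 first-place votes: Pink 0, Purple 16, Orange 5, Teal 0, Blue 12, Yellow 31. Yellow and Purple advance.
Runoff: Yellow is ranked above Purple on 31 ballots, Purple above Yellow on 33.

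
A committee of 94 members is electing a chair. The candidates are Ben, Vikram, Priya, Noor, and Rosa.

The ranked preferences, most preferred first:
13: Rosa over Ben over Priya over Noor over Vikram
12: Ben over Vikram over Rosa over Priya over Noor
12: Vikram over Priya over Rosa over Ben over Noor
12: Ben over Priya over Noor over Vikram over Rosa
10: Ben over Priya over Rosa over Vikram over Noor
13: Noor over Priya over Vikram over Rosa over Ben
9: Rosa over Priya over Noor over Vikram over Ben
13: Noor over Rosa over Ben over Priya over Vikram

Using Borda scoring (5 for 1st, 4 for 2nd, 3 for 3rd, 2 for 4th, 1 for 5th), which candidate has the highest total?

Priya

Ben: 13×4 + 12×5 + 12×2 + 12×5 + 10×5 + 13×1 + 9×1 + 13×3 = 307
Vikram: 13×1 + 12×4 + 12×5 + 12×2 + 10×2 + 13×3 + 9×2 + 13×1 = 235
Priya: 13×3 + 12×2 + 12×4 + 12×4 + 10×4 + 13×4 + 9×4 + 13×2 = 313
Noor: 13×2 + 12×1 + 12×1 + 12×3 + 10×1 + 13×5 + 9×3 + 13×5 = 253
Rosa: 13×5 + 12×3 + 12×3 + 12×1 + 10×3 + 13×2 + 9×5 + 13×4 = 302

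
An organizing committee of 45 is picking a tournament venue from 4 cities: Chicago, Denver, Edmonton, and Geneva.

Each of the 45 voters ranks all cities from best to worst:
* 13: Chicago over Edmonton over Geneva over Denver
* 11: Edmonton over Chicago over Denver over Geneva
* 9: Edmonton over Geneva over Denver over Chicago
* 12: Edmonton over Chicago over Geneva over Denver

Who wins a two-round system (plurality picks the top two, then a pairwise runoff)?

Edmonton

Round 1 first-place votes: Chicago 13, Denver 0, Edmonton 32, Geneva 0. Edmonton and Chicago advance.
Runoff: Edmonton is ranked above Chicago on 32 ballots, Chicago above Edmonton on 13.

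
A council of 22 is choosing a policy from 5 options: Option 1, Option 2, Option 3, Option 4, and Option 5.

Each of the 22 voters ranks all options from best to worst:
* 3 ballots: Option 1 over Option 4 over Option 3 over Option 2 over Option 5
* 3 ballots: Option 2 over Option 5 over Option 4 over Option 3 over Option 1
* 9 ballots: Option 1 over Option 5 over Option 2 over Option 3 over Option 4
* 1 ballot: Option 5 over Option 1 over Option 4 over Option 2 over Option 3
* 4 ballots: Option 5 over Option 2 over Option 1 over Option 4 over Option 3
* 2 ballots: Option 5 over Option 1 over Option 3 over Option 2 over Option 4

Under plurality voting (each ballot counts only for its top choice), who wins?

Option 1

First-place votes: Option 1 12, Option 2 3, Option 3 0, Option 4 0, Option 5 7.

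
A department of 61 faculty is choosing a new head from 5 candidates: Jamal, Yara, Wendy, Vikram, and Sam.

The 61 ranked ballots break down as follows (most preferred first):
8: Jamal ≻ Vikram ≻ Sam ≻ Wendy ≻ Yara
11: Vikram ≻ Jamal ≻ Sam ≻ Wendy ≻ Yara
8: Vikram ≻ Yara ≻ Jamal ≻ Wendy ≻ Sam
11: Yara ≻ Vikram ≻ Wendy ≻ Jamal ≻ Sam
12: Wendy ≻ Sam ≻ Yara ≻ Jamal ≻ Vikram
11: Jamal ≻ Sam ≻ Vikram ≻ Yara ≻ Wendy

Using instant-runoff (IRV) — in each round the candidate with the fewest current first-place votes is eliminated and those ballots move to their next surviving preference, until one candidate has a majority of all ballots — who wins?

Round 1: Jamal 19, Yara 11, Wendy 12, Vikram 19, Sam 0. Sam eliminated.
Round 2: Jamal 19, Yara 11, Wendy 12, Vikram 19. Yara eliminated.
Round 3: Jamal 19, Wendy 12, Vikram 30. Wendy eliminated.
Round 4: Jamal 31, Vikram 30. Jamal has a majority (≥31).

Jamal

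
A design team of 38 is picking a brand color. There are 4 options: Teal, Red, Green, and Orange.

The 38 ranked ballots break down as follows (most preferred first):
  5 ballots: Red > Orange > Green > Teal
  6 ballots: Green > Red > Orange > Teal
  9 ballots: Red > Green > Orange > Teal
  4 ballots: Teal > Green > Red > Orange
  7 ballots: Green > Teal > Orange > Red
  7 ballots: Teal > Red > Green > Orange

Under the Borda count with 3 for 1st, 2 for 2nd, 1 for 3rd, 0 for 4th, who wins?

Teal: 5×0 + 6×0 + 9×0 + 4×3 + 7×2 + 7×3 = 47
Red: 5×3 + 6×2 + 9×3 + 4×1 + 7×0 + 7×2 = 72
Green: 5×1 + 6×3 + 9×2 + 4×2 + 7×3 + 7×1 = 77
Orange: 5×2 + 6×1 + 9×1 + 4×0 + 7×1 + 7×0 = 32

Green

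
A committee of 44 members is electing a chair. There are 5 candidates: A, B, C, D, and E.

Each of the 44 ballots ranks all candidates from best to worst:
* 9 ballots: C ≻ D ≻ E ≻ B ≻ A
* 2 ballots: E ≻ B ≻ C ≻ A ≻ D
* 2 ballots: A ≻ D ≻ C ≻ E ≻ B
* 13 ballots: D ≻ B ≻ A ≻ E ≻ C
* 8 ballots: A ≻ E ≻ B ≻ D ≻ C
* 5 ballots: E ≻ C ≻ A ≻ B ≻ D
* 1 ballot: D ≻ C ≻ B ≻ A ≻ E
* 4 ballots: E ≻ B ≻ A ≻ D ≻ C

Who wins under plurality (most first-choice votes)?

First-place votes: A 10, B 0, C 9, D 14, E 11.

D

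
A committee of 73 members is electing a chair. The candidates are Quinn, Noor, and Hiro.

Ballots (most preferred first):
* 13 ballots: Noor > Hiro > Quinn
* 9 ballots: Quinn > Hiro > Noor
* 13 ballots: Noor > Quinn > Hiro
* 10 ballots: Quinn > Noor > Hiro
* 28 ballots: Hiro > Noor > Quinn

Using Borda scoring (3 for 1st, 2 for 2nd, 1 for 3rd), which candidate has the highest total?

Quinn: 13×1 + 9×3 + 13×2 + 10×3 + 28×1 = 124
Noor: 13×3 + 9×1 + 13×3 + 10×2 + 28×2 = 163
Hiro: 13×2 + 9×2 + 13×1 + 10×1 + 28×3 = 151

Noor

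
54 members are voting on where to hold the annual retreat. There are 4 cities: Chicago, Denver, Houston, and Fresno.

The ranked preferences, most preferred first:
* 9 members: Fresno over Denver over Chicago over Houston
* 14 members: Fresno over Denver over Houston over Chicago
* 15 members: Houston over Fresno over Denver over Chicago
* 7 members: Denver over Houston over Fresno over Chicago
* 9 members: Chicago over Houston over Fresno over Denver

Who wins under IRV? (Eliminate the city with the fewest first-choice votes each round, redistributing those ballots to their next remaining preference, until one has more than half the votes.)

Round 1: Chicago 9, Denver 7, Houston 15, Fresno 23. Denver eliminated.
Round 2: Chicago 9, Houston 22, Fresno 23. Chicago eliminated.
Round 3: Houston 31, Fresno 23. Houston has a majority (≥28).

Houston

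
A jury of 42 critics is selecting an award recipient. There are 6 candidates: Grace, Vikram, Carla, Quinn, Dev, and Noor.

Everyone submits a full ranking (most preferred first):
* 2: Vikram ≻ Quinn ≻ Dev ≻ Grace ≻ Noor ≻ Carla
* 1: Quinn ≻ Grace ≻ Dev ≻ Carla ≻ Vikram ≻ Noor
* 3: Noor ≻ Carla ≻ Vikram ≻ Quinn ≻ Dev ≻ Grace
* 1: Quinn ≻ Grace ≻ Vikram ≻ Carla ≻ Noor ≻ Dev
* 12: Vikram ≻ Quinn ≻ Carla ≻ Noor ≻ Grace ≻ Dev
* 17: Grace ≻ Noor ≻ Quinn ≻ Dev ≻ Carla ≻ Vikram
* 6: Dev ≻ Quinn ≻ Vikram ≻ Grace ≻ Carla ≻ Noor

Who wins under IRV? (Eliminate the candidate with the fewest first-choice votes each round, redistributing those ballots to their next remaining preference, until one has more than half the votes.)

Round 1: Grace 17, Vikram 14, Carla 0, Quinn 2, Dev 6, Noor 3. Carla eliminated.
Round 2: Grace 17, Vikram 14, Quinn 2, Dev 6, Noor 3. Quinn eliminated.
Round 3: Grace 19, Vikram 14, Dev 6, Noor 3. Noor eliminated.
Round 4: Grace 19, Vikram 17, Dev 6. Dev eliminated.
Round 5: Grace 19, Vikram 23. Vikram has a majority (≥22).

Vikram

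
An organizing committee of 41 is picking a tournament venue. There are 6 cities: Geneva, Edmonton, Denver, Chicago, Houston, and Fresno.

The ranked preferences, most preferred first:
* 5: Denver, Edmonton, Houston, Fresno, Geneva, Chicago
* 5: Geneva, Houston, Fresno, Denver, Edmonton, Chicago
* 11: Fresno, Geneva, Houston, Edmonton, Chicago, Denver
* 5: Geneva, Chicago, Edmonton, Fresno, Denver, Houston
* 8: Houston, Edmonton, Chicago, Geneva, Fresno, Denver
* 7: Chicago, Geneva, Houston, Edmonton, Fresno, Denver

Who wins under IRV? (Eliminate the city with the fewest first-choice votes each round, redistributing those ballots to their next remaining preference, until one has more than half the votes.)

Geneva

Round 1: Geneva 10, Edmonton 0, Denver 5, Chicago 7, Houston 8, Fresno 11. Edmonton eliminated.
Round 2: Geneva 10, Denver 5, Chicago 7, Houston 8, Fresno 11. Denver eliminated.
Round 3: Geneva 10, Chicago 7, Houston 13, Fresno 11. Chicago eliminated.
Round 4: Geneva 17, Houston 13, Fresno 11. Fresno eliminated.
Round 5: Geneva 28, Houston 13. Geneva has a majority (≥21).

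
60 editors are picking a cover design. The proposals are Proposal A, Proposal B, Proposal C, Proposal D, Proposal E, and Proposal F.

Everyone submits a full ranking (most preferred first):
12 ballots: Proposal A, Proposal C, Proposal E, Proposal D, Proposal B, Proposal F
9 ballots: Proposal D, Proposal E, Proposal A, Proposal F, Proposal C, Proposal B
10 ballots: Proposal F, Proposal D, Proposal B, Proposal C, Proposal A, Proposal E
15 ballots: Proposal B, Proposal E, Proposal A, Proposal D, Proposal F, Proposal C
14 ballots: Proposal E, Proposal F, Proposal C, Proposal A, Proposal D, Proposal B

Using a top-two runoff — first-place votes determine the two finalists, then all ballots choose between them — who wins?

Proposal E

Round 1 first-place votes: Proposal A 12, Proposal B 15, Proposal C 0, Proposal D 9, Proposal E 14, Proposal F 10. Proposal B and Proposal E advance.
Runoff: Proposal B is ranked above Proposal E on 25 ballots, Proposal E above Proposal B on 35.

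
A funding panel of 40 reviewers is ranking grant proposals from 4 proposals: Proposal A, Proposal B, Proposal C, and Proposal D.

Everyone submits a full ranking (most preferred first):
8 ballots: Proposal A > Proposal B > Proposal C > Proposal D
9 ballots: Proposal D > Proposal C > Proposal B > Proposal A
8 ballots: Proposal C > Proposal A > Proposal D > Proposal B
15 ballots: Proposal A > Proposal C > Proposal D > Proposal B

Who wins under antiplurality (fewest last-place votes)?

Last-place votes: Proposal A 9, Proposal B 23, Proposal C 0, Proposal D 8.

Proposal C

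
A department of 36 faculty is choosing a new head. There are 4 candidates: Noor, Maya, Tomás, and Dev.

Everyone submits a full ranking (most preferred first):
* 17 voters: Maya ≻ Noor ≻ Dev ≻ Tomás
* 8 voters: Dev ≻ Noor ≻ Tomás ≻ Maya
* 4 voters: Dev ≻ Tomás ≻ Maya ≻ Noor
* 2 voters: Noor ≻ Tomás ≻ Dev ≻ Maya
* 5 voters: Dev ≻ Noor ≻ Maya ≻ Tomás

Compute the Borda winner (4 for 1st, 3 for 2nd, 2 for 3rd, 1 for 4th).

Dev

Noor: 17×3 + 8×3 + 4×1 + 2×4 + 5×3 = 102
Maya: 17×4 + 8×1 + 4×2 + 2×1 + 5×2 = 96
Tomás: 17×1 + 8×2 + 4×3 + 2×3 + 5×1 = 56
Dev: 17×2 + 8×4 + 4×4 + 2×2 + 5×4 = 106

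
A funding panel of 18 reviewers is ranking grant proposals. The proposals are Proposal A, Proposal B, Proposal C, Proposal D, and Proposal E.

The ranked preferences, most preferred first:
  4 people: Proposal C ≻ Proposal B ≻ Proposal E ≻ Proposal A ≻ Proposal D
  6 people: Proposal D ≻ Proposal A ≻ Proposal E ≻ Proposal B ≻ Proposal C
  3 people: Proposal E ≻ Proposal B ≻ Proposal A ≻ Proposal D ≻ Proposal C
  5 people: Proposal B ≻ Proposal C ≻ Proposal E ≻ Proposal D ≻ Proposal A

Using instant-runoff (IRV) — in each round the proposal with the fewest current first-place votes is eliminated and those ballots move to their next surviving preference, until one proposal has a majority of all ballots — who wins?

Proposal B

Round 1: Proposal A 0, Proposal B 5, Proposal C 4, Proposal D 6, Proposal E 3. Proposal A eliminated.
Round 2: Proposal B 5, Proposal C 4, Proposal D 6, Proposal E 3. Proposal E eliminated.
Round 3: Proposal B 8, Proposal C 4, Proposal D 6. Proposal C eliminated.
Round 4: Proposal B 12, Proposal D 6. Proposal B has a majority (≥10).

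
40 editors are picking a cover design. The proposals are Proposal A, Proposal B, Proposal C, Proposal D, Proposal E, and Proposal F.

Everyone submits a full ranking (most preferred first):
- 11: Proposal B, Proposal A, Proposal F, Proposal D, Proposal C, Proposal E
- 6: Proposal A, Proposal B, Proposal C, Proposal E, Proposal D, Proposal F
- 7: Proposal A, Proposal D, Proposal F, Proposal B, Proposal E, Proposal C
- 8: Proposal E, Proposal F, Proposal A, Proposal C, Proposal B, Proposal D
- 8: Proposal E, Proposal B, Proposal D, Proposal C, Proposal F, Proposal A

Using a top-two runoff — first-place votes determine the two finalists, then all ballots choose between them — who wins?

Round 1 first-place votes: Proposal A 13, Proposal B 11, Proposal C 0, Proposal D 0, Proposal E 16, Proposal F 0. Proposal E and Proposal A advance.
Runoff: Proposal E is ranked above Proposal A on 16 ballots, Proposal A above Proposal E on 24.

Proposal A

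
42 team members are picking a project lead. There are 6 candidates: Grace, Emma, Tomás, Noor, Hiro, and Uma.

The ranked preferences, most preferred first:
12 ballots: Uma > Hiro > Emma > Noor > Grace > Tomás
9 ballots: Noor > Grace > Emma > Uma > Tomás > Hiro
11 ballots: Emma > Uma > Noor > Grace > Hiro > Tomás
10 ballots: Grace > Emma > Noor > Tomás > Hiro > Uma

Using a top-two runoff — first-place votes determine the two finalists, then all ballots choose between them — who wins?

Emma

Round 1 first-place votes: Grace 10, Emma 11, Tomás 0, Noor 9, Hiro 0, Uma 12. Uma and Emma advance.
Runoff: Uma is ranked above Emma on 12 ballots, Emma above Uma on 30.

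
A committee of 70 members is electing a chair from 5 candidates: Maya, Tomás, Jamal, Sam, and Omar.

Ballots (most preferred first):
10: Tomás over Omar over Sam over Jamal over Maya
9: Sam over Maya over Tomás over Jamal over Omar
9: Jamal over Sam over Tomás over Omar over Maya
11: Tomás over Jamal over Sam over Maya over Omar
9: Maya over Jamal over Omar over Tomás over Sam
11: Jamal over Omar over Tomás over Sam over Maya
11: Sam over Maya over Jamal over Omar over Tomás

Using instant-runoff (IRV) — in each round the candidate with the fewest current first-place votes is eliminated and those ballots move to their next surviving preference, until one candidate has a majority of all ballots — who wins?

Jamal

Round 1: Maya 9, Tomás 21, Jamal 20, Sam 20, Omar 0. Omar eliminated.
Round 2: Maya 9, Tomás 21, Jamal 20, Sam 20. Maya eliminated.
Round 3: Tomás 21, Jamal 29, Sam 20. Sam eliminated.
Round 4: Tomás 30, Jamal 40. Jamal has a majority (≥36).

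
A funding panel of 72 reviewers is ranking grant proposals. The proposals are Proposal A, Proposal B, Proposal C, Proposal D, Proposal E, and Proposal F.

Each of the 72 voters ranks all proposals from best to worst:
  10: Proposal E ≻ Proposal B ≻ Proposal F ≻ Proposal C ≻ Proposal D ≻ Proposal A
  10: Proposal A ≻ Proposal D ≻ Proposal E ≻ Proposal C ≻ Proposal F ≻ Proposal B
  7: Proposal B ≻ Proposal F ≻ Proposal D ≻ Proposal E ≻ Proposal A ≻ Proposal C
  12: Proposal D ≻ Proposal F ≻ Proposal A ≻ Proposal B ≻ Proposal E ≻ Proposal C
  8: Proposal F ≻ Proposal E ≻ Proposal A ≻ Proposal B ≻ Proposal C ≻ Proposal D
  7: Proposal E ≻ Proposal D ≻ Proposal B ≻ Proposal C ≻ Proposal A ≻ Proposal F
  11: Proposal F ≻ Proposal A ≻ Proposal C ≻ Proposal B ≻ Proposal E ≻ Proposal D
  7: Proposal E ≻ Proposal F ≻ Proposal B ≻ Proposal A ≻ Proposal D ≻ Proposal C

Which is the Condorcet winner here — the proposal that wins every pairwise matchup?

Proposal F vs Proposal A: 55–17
Proposal F vs Proposal B: 48–24
Proposal F vs Proposal C: 55–17
Proposal F vs Proposal D: 43–29
Proposal F vs Proposal E: 38–34
Proposal F beats every other proposal.

Proposal F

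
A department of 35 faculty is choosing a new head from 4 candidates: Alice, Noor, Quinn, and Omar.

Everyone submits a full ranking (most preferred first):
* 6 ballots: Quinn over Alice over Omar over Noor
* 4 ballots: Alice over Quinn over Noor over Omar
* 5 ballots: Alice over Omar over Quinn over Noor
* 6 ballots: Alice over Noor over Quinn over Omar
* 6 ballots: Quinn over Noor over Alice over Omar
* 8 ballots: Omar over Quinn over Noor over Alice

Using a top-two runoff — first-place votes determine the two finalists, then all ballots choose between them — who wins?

Round 1 first-place votes: Alice 15, Noor 0, Quinn 12, Omar 8. Alice and Quinn advance.
Runoff: Alice is ranked above Quinn on 15 ballots, Quinn above Alice on 20.

Quinn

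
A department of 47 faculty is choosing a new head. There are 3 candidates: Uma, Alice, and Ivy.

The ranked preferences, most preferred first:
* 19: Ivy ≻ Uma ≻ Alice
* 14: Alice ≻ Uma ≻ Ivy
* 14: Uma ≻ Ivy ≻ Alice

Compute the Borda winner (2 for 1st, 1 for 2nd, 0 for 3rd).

Uma: 19×1 + 14×1 + 14×2 = 61
Alice: 19×0 + 14×2 + 14×0 = 28
Ivy: 19×2 + 14×0 + 14×1 = 52

Uma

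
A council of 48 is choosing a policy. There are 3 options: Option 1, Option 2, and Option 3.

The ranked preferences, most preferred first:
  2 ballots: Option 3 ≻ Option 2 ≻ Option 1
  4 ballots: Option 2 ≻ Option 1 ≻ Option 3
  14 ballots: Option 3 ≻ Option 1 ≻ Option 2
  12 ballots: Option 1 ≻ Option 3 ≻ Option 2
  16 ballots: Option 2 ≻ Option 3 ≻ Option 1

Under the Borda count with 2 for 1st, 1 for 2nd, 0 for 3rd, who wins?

Option 3

Option 1: 2×0 + 4×1 + 14×1 + 12×2 + 16×0 = 42
Option 2: 2×1 + 4×2 + 14×0 + 12×0 + 16×2 = 42
Option 3: 2×2 + 4×0 + 14×2 + 12×1 + 16×1 = 60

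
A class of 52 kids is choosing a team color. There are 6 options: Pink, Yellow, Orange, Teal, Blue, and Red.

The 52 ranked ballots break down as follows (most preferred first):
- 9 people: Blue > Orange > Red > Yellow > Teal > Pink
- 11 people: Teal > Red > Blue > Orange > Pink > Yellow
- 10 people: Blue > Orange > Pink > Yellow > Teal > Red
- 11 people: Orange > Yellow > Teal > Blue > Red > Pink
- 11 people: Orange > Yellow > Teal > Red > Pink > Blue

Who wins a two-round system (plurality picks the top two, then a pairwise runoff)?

Round 1 first-place votes: Pink 0, Yellow 0, Orange 22, Teal 11, Blue 19, Red 0. Orange and Blue advance.
Runoff: Orange is ranked above Blue on 22 ballots, Blue above Orange on 30.

Blue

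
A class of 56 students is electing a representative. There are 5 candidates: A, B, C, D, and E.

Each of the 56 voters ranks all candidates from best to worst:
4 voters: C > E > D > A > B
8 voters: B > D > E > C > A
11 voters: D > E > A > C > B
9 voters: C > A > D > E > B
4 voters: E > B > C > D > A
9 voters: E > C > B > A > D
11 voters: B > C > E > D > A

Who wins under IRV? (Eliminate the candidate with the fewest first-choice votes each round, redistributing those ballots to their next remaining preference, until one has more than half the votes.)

E

Round 1: A 0, B 19, C 13, D 11, E 13. A eliminated.
Round 2: B 19, C 13, D 11, E 13. D eliminated.
Round 3: B 19, C 13, E 24. C eliminated.
Round 4: B 19, E 37. E has a majority (≥29).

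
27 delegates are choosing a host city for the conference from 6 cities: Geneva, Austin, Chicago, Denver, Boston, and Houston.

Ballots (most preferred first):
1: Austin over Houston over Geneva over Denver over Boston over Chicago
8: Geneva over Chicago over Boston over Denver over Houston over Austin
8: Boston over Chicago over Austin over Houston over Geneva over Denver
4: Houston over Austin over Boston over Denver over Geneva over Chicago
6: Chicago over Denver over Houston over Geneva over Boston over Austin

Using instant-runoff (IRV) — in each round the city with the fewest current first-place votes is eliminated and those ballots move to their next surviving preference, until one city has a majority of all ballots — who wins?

Round 1: Geneva 8, Austin 1, Chicago 6, Denver 0, Boston 8, Houston 4. Denver eliminated.
Round 2: Geneva 8, Austin 1, Chicago 6, Boston 8, Houston 4. Austin eliminated.
Round 3: Geneva 8, Chicago 6, Boston 8, Houston 5. Houston eliminated.
Round 4: Geneva 9, Chicago 6, Boston 12. Chicago eliminated.
Round 5: Geneva 15, Boston 12. Geneva has a majority (≥14).

Geneva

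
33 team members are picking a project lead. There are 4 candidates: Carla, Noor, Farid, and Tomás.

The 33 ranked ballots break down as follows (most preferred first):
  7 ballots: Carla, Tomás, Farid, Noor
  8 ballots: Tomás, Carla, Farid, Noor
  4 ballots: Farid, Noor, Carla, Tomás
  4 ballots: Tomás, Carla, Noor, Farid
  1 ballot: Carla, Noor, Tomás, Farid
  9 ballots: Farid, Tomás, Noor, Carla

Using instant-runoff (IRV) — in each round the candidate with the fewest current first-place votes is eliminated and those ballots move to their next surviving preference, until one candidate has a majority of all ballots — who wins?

Tomás

Round 1: Carla 8, Noor 0, Farid 13, Tomás 12. Noor eliminated.
Round 2: Carla 8, Farid 13, Tomás 12. Carla eliminated.
Round 3: Farid 13, Tomás 20. Tomás has a majority (≥17).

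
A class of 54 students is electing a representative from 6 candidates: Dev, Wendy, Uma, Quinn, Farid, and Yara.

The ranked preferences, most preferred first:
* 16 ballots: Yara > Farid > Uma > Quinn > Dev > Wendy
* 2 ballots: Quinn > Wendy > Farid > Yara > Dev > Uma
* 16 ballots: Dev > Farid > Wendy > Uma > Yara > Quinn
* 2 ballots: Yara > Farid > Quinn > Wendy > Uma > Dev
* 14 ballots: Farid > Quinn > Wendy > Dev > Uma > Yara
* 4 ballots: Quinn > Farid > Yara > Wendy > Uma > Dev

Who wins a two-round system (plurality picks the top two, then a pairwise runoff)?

Round 1 first-place votes: Dev 16, Wendy 0, Uma 0, Quinn 6, Farid 14, Yara 18. Yara and Dev advance.
Runoff: Yara is ranked above Dev on 24 ballots, Dev above Yara on 30.

Dev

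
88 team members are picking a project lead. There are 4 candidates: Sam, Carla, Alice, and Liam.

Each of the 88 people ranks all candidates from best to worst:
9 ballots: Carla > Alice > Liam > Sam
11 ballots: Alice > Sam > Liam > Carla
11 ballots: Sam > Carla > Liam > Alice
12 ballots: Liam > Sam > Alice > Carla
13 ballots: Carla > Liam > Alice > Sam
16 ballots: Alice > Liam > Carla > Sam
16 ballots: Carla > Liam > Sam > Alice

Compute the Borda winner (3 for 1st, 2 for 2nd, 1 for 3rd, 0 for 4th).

Sam: 9×0 + 11×2 + 11×3 + 12×2 + 13×0 + 16×0 + 16×1 = 95
Carla: 9×3 + 11×0 + 11×2 + 12×0 + 13×3 + 16×1 + 16×3 = 152
Alice: 9×2 + 11×3 + 11×0 + 12×1 + 13×1 + 16×3 + 16×0 = 124
Liam: 9×1 + 11×1 + 11×1 + 12×3 + 13×2 + 16×2 + 16×2 = 157

Liam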